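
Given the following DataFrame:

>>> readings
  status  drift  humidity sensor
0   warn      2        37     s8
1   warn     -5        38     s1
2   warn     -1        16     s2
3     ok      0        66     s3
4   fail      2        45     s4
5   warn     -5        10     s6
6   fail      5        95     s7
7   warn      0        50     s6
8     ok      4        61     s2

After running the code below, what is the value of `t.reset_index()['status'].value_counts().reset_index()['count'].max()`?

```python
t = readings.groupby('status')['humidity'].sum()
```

group by status, sum of humidity:
status
fail    140
ok      127
warn    151
Name: humidity, dtype: int64
reset_index():
  status  humidity
0   fail       140
1     ok       127
2   warn       151
value_counts of status:
status
fail    1
ok      1
warn    1
Name: count, dtype: int64
reset_index():
  status  count
0   fail      1
1     ok      1
2   warn      1
Reading off the max of column 'count', we get 1.

1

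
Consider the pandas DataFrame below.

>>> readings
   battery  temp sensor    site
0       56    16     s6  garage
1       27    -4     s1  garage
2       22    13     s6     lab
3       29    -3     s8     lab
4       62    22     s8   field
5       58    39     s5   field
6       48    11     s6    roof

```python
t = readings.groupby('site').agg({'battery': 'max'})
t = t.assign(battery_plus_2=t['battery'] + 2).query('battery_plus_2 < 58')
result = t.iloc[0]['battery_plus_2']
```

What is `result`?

31

group by site, max of battery:
        battery
site           
field        62
garage       56
lab          29
roof         48
add column battery_plus_2 = t['battery'] + 2:
        battery  battery_plus_2
site                           
field        62              64
garage       56              58
lab          29              31
roof         48              50
filter rows where battery_plus_2 < 58:
      battery  battery_plus_2
site                         
lab        29              31
roof       48              50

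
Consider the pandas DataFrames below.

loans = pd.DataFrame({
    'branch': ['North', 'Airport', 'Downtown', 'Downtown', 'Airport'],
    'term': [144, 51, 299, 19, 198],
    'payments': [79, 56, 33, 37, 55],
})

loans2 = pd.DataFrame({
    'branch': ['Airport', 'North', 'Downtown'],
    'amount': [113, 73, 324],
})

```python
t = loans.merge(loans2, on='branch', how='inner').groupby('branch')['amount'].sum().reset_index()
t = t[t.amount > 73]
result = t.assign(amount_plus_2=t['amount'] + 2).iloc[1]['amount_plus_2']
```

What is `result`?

650

merge on 'branch' (how='inner') → 5 rows:
     branch  term  payments  amount
0     North   144        79      73
1   Airport    51        56     113
2  Downtown   299        33     324
3  Downtown    19        37     324
4   Airport   198        55     113
group by branch, sum of amount:
branch
Airport     226
Downtown    648
North        73
Name: amount, dtype: int64
reset_index():
     branch  amount
0   Airport     226
1  Downtown     648
2     North      73
filter rows where amount > 73:
     branch  amount
0   Airport     226
1  Downtown     648
add column amount_plus_2 = t['amount'] + 2:
     branch  amount  amount_plus_2
0   Airport     226            228
1  Downtown     648            650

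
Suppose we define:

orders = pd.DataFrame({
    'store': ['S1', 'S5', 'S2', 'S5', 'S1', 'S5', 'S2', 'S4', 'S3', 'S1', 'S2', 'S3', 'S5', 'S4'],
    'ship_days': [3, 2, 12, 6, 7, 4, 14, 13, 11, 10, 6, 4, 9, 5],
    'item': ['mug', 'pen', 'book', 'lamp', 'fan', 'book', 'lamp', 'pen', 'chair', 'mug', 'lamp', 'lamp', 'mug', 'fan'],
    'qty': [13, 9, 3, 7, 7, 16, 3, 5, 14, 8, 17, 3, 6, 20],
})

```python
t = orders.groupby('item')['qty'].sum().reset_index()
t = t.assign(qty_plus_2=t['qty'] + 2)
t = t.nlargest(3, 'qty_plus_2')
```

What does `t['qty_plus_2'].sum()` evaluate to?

90

group by item, sum of qty:
item
book     19
chair    14
fan      27
lamp     30
mug      27
pen      14
Name: qty, dtype: int64
reset_index():
    item  qty
0   book   19
1  chair   14
2    fan   27
3   lamp   30
4    mug   27
5    pen   14
add column qty_plus_2 = t['qty'] + 2:
    item  qty  qty_plus_2
0   book   19          21
1  chair   14          16
2    fan   27          29
3   lamp   30          32
4    mug   27          29
5    pen   14          16
take 3 rows with largest qty_plus_2:
   item  qty  qty_plus_2
3  lamp   30          32
2   fan   27          29
4   mug   27          29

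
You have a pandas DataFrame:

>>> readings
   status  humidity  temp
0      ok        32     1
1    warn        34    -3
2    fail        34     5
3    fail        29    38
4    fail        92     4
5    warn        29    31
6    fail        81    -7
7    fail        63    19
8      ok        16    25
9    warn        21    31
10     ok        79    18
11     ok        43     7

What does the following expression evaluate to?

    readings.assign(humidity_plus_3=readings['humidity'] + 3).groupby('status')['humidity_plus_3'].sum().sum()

589

add column humidity_plus_3 = readings['humidity'] + 3:
   status  humidity  temp  humidity_plus_3
0      ok        32     1               35
1    warn        34    -3               37
2    fail        34     5               37
3    fail        29    38               32
4    fail        92     4               95
5    warn        29    31               32
6    fail        81    -7               84
7    fail        63    19               66
8      ok        16    25               19
9    warn        21    31               24
10     ok        79    18               82
11     ok        43     7               46
group by status, sum of humidity_plus_3:
status
fail    314
ok      182
warn     93
Name: humidity_plus_3, dtype: int64
So sum() = 589.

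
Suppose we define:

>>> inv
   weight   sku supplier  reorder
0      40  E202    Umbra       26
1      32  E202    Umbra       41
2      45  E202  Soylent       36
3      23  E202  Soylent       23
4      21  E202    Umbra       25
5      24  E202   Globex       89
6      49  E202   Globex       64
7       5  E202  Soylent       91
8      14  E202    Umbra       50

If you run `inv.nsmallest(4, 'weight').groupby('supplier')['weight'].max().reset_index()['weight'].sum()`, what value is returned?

take 4 rows with smallest weight:
   weight   sku supplier  reorder
7       5  E202  Soylent       91
8      14  E202    Umbra       50
4      21  E202    Umbra       25
3      23  E202  Soylent       23
group by supplier, max of weight:
supplier
Soylent    23
Umbra      21
Name: weight, dtype: int64
reset_index():
  supplier  weight
0  Soylent      23
1    Umbra      21
Then the sum of column 'weight': 44

44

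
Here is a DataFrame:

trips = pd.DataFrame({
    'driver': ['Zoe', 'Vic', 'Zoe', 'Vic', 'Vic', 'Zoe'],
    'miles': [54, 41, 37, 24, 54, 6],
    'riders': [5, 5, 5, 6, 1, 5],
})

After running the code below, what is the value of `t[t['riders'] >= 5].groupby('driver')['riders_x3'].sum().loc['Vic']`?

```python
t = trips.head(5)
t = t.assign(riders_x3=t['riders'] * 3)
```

33

take first 5 rows:
  driver  miles  riders
0    Zoe     54       5
1    Vic     41       5
2    Zoe     37       5
3    Vic     24       6
4    Vic     54       1
add column riders_x3 = t['riders'] * 3:
  driver  miles  riders  riders_x3
0    Zoe     54       5         15
1    Vic     41       5         15
2    Zoe     37       5         15
3    Vic     24       6         18
4    Vic     54       1          3
filter rows where riders >= 5:
  driver  miles  riders  riders_x3
0    Zoe     54       5         15
1    Vic     41       5         15
2    Zoe     37       5         15
3    Vic     24       6         18
group by driver, sum of riders_x3:
driver
Vic    33
Zoe    30
Name: riders_x3, dtype: int64
value at index 'Vic' → 33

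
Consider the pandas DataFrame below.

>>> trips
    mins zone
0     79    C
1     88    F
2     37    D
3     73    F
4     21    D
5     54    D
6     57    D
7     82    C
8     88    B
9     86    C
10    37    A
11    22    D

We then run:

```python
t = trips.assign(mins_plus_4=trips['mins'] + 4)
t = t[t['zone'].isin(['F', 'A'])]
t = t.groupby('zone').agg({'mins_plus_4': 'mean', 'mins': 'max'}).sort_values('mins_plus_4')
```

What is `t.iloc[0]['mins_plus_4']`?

add column mins_plus_4 = trips['mins'] + 4:
    mins zone  mins_plus_4
0     79    C           83
1     88    F           92
2     37    D           41
3     73    F           77
4     21    D           25
5     54    D           58
6     57    D           61
7     82    C           86
8     88    B           92
9     86    C           90
10    37    A           41
11    22    D           26
filter rows where zone in ['F', 'A']:
    mins zone  mins_plus_4
1     88    F           92
3     73    F           77
10    37    A           41
group by zone: mean(mins_plus_4), max(mins):
      mins_plus_4  mins
zone                   
A            41.0    37
F            84.5    88
sort by mins_plus_4:
      mins_plus_4  mins
zone                   
A            41.0    37
F            84.5    88
value at position 0, column 'mins_plus_4' → 41.0

41.0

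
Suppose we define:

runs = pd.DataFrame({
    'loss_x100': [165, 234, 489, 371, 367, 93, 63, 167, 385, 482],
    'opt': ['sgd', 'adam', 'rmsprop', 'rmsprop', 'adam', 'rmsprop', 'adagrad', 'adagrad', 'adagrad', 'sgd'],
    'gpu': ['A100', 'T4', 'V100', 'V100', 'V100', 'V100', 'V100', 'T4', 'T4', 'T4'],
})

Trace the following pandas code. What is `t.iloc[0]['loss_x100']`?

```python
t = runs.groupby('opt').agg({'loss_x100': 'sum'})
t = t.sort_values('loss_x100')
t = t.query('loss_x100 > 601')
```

group by opt, sum of loss_x100:
         loss_x100
opt               
adagrad        615
adam           601
rmsprop        953
sgd            647
sort by loss_x100:
         loss_x100
opt               
adam           601
adagrad        615
sgd            647
rmsprop        953
filter rows where loss_x100 > 601:
         loss_x100
opt               
adagrad        615
sgd            647
rmsprop        953
Finally, value at position 0, column 'loss_x100' = 615.

615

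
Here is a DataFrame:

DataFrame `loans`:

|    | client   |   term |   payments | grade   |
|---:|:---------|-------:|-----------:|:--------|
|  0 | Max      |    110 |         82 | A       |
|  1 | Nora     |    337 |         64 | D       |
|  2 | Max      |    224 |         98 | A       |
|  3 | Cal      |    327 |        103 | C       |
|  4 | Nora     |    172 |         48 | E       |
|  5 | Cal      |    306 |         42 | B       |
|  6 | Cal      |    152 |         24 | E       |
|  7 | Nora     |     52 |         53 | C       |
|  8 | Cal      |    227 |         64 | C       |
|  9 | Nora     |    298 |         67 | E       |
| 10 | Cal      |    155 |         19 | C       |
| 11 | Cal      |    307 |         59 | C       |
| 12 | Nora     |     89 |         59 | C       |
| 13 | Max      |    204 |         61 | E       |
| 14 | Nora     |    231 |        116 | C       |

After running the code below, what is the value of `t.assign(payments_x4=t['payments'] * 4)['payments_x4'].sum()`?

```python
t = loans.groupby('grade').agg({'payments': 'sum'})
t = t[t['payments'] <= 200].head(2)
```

group by grade, sum of payments:
       payments
grade          
A           180
B            42
C           473
D            64
E           200
filter rows where payments <= 200:
       payments
grade          
A           180
B            42
D            64
E           200
take first 2 rows:
       payments
grade          
A           180
B            42
add column payments_x4 = t['payments'] * 4:
       payments  payments_x4
grade                       
A           180          720
B            42          168

888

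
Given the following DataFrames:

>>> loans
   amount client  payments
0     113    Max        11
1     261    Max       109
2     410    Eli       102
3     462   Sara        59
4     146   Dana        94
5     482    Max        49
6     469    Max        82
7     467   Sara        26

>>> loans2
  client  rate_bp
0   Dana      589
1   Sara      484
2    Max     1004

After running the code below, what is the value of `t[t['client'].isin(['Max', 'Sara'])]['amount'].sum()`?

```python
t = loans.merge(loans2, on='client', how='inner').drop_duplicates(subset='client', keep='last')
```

merge on 'client' (how='inner') → 7 rows:
   amount client  payments  rate_bp
0     113    Max        11     1004
1     261    Max       109     1004
2     462   Sara        59      484
3     146   Dana        94      589
4     482    Max        49     1004
5     469    Max        82     1004
6     467   Sara        26      484
drop duplicate client (keep=last):
   amount client  payments  rate_bp
3     146   Dana        94      589
5     469    Max        82     1004
6     467   Sara        26      484
filter rows where client in ['Max', 'Sara']:
   amount client  payments  rate_bp
5     469    Max        82     1004
6     467   Sara        26      484
The sum of column 'amount' is 936.

936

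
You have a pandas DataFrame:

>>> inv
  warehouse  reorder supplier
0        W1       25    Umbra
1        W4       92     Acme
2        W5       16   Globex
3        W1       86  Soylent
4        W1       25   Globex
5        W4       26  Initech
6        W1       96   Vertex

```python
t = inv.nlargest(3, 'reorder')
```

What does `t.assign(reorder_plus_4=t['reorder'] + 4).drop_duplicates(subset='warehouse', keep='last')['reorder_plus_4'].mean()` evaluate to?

take 3 rows with largest reorder:
  warehouse  reorder supplier
6        W1       96   Vertex
1        W4       92     Acme
3        W1       86  Soylent
add column reorder_plus_4 = t['reorder'] + 4:
  warehouse  reorder supplier  reorder_plus_4
6        W1       96   Vertex             100
1        W4       92     Acme              96
3        W1       86  Soylent              90
drop duplicate warehouse (keep=last):
  warehouse  reorder supplier  reorder_plus_4
1        W4       92     Acme              96
3        W1       86  Soylent              90

93.0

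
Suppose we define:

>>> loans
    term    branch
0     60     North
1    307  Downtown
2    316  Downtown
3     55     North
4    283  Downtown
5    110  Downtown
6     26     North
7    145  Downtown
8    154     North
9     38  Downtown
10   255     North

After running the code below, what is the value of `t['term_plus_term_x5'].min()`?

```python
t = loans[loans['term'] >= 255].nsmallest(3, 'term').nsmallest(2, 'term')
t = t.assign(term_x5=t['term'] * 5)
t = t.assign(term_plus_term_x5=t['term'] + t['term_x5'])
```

1530

filter rows where term >= 255:
    term    branch
1    307  Downtown
2    316  Downtown
4    283  Downtown
10   255     North
take 3 rows with smallest term:
    term    branch
10   255     North
4    283  Downtown
1    307  Downtown
take 2 rows with smallest term:
    term    branch
10   255     North
4    283  Downtown
add column term_x5 = t['term'] * 5:
    term    branch  term_x5
10   255     North     1275
4    283  Downtown     1415
add column term_plus_term_x5 = t['term'] + t['term_x5']:
    term    branch  term_x5  term_plus_term_x5
10   255     North     1275               1530
4    283  Downtown     1415               1698
Taking the min of column 'term_plus_term_x5' gives 1530.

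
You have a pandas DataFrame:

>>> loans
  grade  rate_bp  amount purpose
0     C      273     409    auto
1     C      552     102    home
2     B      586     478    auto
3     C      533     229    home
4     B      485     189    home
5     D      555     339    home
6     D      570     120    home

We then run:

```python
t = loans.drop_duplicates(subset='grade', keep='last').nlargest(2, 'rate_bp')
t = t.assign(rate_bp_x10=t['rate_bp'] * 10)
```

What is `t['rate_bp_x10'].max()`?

5700

drop duplicate grade (keep=last):
  grade  rate_bp  amount purpose
3     C      533     229    home
4     B      485     189    home
6     D      570     120    home
take 2 rows with largest rate_bp:
  grade  rate_bp  amount purpose
6     D      570     120    home
3     C      533     229    home
add column rate_bp_x10 = t['rate_bp'] * 10:
  grade  rate_bp  amount purpose  rate_bp_x10
6     D      570     120    home         5700
3     C      533     229    home         5330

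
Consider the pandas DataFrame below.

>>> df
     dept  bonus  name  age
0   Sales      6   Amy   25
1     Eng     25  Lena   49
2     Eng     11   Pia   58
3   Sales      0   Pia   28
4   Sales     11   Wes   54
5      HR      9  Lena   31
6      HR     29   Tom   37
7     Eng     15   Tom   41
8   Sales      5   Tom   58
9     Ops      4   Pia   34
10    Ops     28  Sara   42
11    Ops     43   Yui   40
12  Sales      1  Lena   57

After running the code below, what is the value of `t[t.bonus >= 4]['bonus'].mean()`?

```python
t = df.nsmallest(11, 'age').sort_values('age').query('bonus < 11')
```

take 11 rows with smallest age:
     dept  bonus  name  age
0   Sales      6   Amy   25
3   Sales      0   Pia   28
5      HR      9  Lena   31
9     Ops      4   Pia   34
6      HR     29   Tom   37
11    Ops     43   Yui   40
7     Eng     15   Tom   41
10    Ops     28  Sara   42
1     Eng     25  Lena   49
4   Sales     11   Wes   54
12  Sales      1  Lena   57
sort by age:
     dept  bonus  name  age
0   Sales      6   Amy   25
3   Sales      0   Pia   28
5      HR      9  Lena   31
9     Ops      4   Pia   34
6      HR     29   Tom   37
11    Ops     43   Yui   40
7     Eng     15   Tom   41
10    Ops     28  Sara   42
1     Eng     25  Lena   49
4   Sales     11   Wes   54
12  Sales      1  Lena   57
filter rows where bonus < 11:
     dept  bonus  name  age
0   Sales      6   Amy   25
3   Sales      0   Pia   28
5      HR      9  Lena   31
9     Ops      4   Pia   34
12  Sales      1  Lena   57
filter rows where bonus >= 4:
    dept  bonus  name  age
0  Sales      6   Amy   25
5     HR      9  Lena   31
9    Ops      4   Pia   34

6.33333333333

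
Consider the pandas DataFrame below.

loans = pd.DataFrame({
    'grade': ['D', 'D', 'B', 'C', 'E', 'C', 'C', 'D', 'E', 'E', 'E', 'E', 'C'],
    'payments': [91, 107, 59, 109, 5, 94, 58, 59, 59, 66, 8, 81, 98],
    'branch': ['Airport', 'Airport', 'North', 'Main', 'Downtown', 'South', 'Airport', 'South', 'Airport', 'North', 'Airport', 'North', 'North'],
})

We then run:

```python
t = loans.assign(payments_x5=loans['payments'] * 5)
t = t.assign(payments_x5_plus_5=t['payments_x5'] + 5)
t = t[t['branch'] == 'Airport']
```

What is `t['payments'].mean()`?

64.6

add column payments_x5 = loans['payments'] * 5:
   grade  payments    branch  payments_x5
0      D        91   Airport          455
1      D       107   Airport          535
2      B        59     North          295
3      C       109      Main          545
4      E         5  Downtown           25
5      C        94     South          470
6      C        58   Airport          290
7      D        59     South          295
8      E        59   Airport          295
9      E        66     North          330
10     E         8   Airport           40
11     E        81     North          405
12     C        98     North          490
add column payments_x5_plus_5 = t['payments_x5'] + 5:
   grade  payments    branch  payments_x5  payments_x5_plus_5
0      D        91   Airport          455                 460
1      D       107   Airport          535                 540
2      B        59     North          295                 300
3      C       109      Main          545                 550
4      E         5  Downtown           25                  30
5      C        94     South          470                 475
6      C        58   Airport          290                 295
7      D        59     South          295                 300
8      E        59   Airport          295                 300
9      E        66     North          330                 335
10     E         8   Airport           40                  45
11     E        81     North          405                 410
12     C        98     North          490                 495
filter rows where branch == 'Airport':
   grade  payments   branch  payments_x5  payments_x5_plus_5
0      D        91  Airport          455                 460
1      D       107  Airport          535                 540
6      C        58  Airport          290                 295
8      E        59  Airport          295                 300
10     E         8  Airport           40                  45
Taking the mean of column 'payments' gives 64.6.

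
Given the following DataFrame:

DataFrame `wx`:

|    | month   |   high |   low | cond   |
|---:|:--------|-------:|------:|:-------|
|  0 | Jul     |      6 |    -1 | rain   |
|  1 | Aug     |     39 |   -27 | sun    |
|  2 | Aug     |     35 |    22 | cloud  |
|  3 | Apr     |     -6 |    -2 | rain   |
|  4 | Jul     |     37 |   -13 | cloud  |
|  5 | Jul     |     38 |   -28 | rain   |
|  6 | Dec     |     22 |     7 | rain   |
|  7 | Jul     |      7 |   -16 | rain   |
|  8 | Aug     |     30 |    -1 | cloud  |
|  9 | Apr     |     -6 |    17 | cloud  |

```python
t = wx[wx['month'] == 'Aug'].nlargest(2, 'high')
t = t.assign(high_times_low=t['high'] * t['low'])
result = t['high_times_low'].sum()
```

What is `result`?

-283

filter rows where month == 'Aug':
  month  high  low   cond
1   Aug    39  -27    sun
2   Aug    35   22  cloud
8   Aug    30   -1  cloud
take 2 rows with largest high:
  month  high  low   cond
1   Aug    39  -27    sun
2   Aug    35   22  cloud
add column high_times_low = t['high'] * t['low']:
  month  high  low   cond  high_times_low
1   Aug    39  -27    sun           -1053
2   Aug    35   22  cloud             770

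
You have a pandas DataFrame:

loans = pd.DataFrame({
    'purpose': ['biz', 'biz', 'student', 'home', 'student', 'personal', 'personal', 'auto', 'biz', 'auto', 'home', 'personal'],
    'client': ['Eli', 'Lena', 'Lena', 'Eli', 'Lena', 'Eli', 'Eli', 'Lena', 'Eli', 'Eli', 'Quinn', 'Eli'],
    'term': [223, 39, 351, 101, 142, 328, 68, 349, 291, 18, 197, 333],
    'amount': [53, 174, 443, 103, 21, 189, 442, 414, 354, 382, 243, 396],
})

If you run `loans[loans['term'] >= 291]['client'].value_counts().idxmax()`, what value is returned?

filter rows where term >= 291:
     purpose client  term  amount
2    student   Lena   351     443
5   personal    Eli   328     189
7       auto   Lena   349     414
8        biz    Eli   291     354
11  personal    Eli   333     396
value_counts of client:
client
Eli     3
Lena    2
Name: count, dtype: int64
Hence Eli.

Eli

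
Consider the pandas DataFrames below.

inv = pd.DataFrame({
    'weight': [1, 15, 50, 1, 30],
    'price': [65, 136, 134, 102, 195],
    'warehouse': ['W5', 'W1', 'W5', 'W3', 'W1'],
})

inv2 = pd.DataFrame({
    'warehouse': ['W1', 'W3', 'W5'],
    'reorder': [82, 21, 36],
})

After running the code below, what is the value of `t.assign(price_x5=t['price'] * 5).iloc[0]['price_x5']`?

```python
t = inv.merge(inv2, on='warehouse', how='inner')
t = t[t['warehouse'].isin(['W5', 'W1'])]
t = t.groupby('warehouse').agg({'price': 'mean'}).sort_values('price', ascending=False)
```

827.5

merge on 'warehouse' (how='inner') → 5 rows:
   weight  price warehouse  reorder
0       1     65        W5       36
1      15    136        W1       82
2      50    134        W5       36
3       1    102        W3       21
4      30    195        W1       82
filter rows where warehouse in ['W5', 'W1']:
   weight  price warehouse  reorder
0       1     65        W5       36
1      15    136        W1       82
2      50    134        W5       36
4      30    195        W1       82
group by warehouse, mean of price:
           price
warehouse       
W1         165.5
W5          99.5
sort by price descending:
           price
warehouse       
W1         165.5
W5          99.5
add column price_x5 = t['price'] * 5:
           price  price_x5
warehouse                 
W1         165.5     827.5
W5          99.5     497.5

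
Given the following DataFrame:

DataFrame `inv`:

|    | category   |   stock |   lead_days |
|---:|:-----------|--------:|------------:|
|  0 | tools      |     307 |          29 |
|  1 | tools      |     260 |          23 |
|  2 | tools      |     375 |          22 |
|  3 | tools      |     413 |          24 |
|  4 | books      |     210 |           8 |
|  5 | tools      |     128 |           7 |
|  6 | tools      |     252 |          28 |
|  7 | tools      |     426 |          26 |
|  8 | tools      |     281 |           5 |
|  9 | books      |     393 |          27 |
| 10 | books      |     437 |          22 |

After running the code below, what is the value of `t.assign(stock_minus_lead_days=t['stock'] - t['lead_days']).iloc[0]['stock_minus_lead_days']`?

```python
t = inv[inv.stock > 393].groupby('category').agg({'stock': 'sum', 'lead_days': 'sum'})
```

415

filter rows where stock > 393:
   category  stock  lead_days
3     tools    413         24
7     tools    426         26
10    books    437         22
group by category: sum(stock), sum(lead_days):
          stock  lead_days
category                  
books       437         22
tools       839         50
add column stock_minus_lead_days = t['stock'] - t['lead_days']:
          stock  lead_days  stock_minus_lead_days
category                                         
books       437         22                    415
tools       839         50                    789
The value at position 0, column 'stock_minus_lead_days' is 415.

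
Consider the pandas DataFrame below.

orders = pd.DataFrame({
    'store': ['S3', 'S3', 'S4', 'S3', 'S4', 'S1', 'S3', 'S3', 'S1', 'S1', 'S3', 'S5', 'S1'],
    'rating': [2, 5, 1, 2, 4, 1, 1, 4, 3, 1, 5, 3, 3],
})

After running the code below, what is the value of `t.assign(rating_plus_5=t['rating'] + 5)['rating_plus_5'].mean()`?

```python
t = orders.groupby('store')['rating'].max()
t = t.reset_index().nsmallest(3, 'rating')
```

8.33333333333

group by store, max of rating:
store
S1    3
S3    5
S4    4
S5    3
Name: rating, dtype: int64
reset_index():
  store  rating
0    S1       3
1    S3       5
2    S4       4
3    S5       3
take 3 rows with smallest rating:
  store  rating
0    S1       3
3    S5       3
2    S4       4
add column rating_plus_5 = t['rating'] + 5:
  store  rating  rating_plus_5
0    S1       3              8
3    S5       3              8
2    S4       4              9
Hence 8.33333333333.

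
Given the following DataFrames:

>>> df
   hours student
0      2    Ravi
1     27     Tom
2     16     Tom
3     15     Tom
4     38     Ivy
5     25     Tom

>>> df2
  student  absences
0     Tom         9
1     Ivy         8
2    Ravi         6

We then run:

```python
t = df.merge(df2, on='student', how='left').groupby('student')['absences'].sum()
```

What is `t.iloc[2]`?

36

merge on 'student' (how='left') → 6 rows:
   hours student  absences
0      2    Ravi         6
1     27     Tom         9
2     16     Tom         9
3     15     Tom         9
4     38     Ivy         8
5     25     Tom         9
group by student, sum of absences:
student
Ivy      8
Ravi     6
Tom     36
Name: absences, dtype: int64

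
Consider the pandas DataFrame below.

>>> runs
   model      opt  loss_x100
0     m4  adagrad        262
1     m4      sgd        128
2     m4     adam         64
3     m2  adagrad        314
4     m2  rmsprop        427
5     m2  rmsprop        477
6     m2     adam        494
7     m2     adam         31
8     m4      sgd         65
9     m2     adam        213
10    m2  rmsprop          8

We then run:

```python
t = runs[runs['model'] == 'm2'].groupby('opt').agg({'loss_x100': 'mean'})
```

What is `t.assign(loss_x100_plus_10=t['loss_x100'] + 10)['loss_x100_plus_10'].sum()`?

filter rows where model == 'm2':
   model      opt  loss_x100
3     m2  adagrad        314
4     m2  rmsprop        427
5     m2  rmsprop        477
6     m2     adam        494
7     m2     adam         31
9     m2     adam        213
10    m2  rmsprop          8
group by opt, mean of loss_x100:
         loss_x100
opt               
adagrad      314.0
adam         246.0
rmsprop      304.0
add column loss_x100_plus_10 = t['loss_x100'] + 10:
         loss_x100  loss_x100_plus_10
opt                                  
adagrad      314.0              324.0
adam         246.0              256.0
rmsprop      304.0              314.0

894.0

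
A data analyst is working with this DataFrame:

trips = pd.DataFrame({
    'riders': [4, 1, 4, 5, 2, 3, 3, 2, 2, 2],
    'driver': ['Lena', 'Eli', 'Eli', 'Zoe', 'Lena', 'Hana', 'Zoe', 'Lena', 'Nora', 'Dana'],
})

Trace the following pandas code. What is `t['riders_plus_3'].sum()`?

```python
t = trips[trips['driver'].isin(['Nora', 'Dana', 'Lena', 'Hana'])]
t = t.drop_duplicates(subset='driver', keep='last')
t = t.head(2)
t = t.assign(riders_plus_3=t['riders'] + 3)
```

11

filter rows where driver in ['Nora', 'Dana', 'Lena', 'Hana']:
   riders driver
0       4   Lena
4       2   Lena
5       3   Hana
7       2   Lena
8       2   Nora
9       2   Dana
drop duplicate driver (keep=last):
   riders driver
5       3   Hana
7       2   Lena
8       2   Nora
9       2   Dana
take first 2 rows:
   riders driver
5       3   Hana
7       2   Lena
add column riders_plus_3 = t['riders'] + 3:
   riders driver  riders_plus_3
5       3   Hana              6
7       2   Lena              5
So sum() = 11.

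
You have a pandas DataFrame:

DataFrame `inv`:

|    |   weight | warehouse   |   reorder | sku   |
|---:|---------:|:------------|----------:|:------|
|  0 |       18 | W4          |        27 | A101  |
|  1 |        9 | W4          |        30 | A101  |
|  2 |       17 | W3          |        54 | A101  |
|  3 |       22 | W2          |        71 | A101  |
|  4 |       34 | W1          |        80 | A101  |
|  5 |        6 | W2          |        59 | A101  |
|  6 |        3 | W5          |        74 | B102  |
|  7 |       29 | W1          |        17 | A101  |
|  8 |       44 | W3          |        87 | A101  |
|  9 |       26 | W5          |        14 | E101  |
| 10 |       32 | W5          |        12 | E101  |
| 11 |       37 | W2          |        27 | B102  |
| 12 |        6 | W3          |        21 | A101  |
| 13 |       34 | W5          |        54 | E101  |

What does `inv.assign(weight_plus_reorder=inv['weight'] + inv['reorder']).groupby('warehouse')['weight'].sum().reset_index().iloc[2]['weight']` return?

67

add column weight_plus_reorder = inv['weight'] + inv['reorder']:
    weight warehouse  reorder   sku  weight_plus_reorder
0       18        W4       27  A101                   45
1        9        W4       30  A101                   39
2       17        W3       54  A101                   71
3       22        W2       71  A101                   93
4       34        W1       80  A101                  114
5        6        W2       59  A101                   65
6        3        W5       74  B102                   77
7       29        W1       17  A101                   46
8       44        W3       87  A101                  131
9       26        W5       14  E101                   40
10      32        W5       12  E101                   44
11      37        W2       27  B102                   64
12       6        W3       21  A101                   27
13      34        W5       54  E101                   88
group by warehouse, sum of weight:
warehouse
W1    63
W2    65
W3    67
W4    27
W5    95
Name: weight, dtype: int64
reset_index():
  warehouse  weight
0        W1      63
1        W2      65
2        W3      67
3        W4      27
4        W5      95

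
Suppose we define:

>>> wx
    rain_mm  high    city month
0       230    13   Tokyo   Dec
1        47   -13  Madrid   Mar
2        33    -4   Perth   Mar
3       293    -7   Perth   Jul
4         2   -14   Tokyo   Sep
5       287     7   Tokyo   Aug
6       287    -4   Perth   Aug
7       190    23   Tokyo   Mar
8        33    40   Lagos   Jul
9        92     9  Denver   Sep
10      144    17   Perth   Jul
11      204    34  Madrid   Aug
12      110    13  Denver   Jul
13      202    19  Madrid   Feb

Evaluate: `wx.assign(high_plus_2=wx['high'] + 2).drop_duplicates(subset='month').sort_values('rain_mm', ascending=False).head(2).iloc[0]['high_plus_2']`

-5

add column high_plus_2 = wx['high'] + 2:
    rain_mm  high    city month  high_plus_2
0       230    13   Tokyo   Dec           15
1        47   -13  Madrid   Mar          -11
2        33    -4   Perth   Mar           -2
3       293    -7   Perth   Jul           -5
4         2   -14   Tokyo   Sep          -12
5       287     7   Tokyo   Aug            9
6       287    -4   Perth   Aug           -2
7       190    23   Tokyo   Mar           25
8        33    40   Lagos   Jul           42
9        92     9  Denver   Sep           11
10      144    17   Perth   Jul           19
11      204    34  Madrid   Aug           36
12      110    13  Denver   Jul           15
13      202    19  Madrid   Feb           21
drop duplicate month (keep=first):
    rain_mm  high    city month  high_plus_2
0       230    13   Tokyo   Dec           15
1        47   -13  Madrid   Mar          -11
3       293    -7   Perth   Jul           -5
4         2   -14   Tokyo   Sep          -12
5       287     7   Tokyo   Aug            9
13      202    19  Madrid   Feb           21
sort by rain_mm descending:
    rain_mm  high    city month  high_plus_2
3       293    -7   Perth   Jul           -5
5       287     7   Tokyo   Aug            9
0       230    13   Tokyo   Dec           15
13      202    19  Madrid   Feb           21
1        47   -13  Madrid   Mar          -11
4         2   -14   Tokyo   Sep          -12
take first 2 rows:
   rain_mm  high   city month  high_plus_2
3      293    -7  Perth   Jul           -5
5      287     7  Tokyo   Aug            9
Reading off the value at position 0, column 'high_plus_2', we get -5.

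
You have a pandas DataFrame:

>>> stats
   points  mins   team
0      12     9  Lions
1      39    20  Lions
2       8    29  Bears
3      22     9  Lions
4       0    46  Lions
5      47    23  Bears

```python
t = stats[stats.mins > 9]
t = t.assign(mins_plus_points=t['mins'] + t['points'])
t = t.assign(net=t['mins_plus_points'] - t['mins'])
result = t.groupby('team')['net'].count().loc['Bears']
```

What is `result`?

filter rows where mins > 9:
   points  mins   team
1      39    20  Lions
2       8    29  Bears
4       0    46  Lions
5      47    23  Bears
add column mins_plus_points = t['mins'] + t['points']:
   points  mins   team  mins_plus_points
1      39    20  Lions                59
2       8    29  Bears                37
4       0    46  Lions                46
5      47    23  Bears                70
add column net = t['mins_plus_points'] - t['mins']:
   points  mins   team  mins_plus_points  net
1      39    20  Lions                59   39
2       8    29  Bears                37    8
4       0    46  Lions                46    0
5      47    23  Bears                70   47
group by team, count of net:
team
Bears    2
Lions    2
Name: net, dtype: int64

2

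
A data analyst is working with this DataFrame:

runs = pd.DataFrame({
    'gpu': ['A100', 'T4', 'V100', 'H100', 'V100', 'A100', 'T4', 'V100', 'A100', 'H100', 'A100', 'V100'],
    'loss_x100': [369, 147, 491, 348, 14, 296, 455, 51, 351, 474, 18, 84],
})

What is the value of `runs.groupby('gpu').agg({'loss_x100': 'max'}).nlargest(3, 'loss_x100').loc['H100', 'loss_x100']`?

474

group by gpu, max of loss_x100:
      loss_x100
gpu            
A100        369
H100        474
T4          455
V100        491
take 3 rows with largest loss_x100:
      loss_x100
gpu            
V100        491
H100        474
T4          455
Then the value at row 'H100', column 'loss_x100': 474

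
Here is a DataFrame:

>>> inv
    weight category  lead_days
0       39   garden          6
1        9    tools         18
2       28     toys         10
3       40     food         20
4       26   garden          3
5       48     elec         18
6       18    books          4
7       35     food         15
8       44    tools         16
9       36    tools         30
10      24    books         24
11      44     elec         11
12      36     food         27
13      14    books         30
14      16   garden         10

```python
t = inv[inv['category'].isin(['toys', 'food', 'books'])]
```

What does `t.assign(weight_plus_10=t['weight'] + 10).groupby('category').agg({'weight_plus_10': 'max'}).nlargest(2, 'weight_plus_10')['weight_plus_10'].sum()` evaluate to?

filter rows where category in ['toys', 'food', 'books']:
    weight category  lead_days
2       28     toys         10
3       40     food         20
6       18    books          4
7       35     food         15
10      24    books         24
12      36     food         27
13      14    books         30
add column weight_plus_10 = t['weight'] + 10:
    weight category  lead_days  weight_plus_10
2       28     toys         10              38
3       40     food         20              50
6       18    books          4              28
7       35     food         15              45
10      24    books         24              34
12      36     food         27              46
13      14    books         30              24
group by category, max of weight_plus_10:
          weight_plus_10
category                
books                 34
food                  50
toys                  38
take 2 rows with largest weight_plus_10:
          weight_plus_10
category                
food                  50
toys                  38

88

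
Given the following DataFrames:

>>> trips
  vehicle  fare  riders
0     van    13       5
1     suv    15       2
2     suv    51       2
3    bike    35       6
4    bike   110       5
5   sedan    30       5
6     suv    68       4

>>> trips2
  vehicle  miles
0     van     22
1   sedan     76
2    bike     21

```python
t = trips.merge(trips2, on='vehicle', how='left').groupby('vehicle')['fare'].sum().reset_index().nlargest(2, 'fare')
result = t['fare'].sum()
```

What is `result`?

279

merge on 'vehicle' (how='left') → 7 rows:
  vehicle  fare  riders  miles
0     van    13       5   22.0
1     suv    15       2    NaN
2     suv    51       2    NaN
3    bike    35       6   21.0
4    bike   110       5   21.0
5   sedan    30       5   76.0
6     suv    68       4    NaN
group by vehicle, sum of fare:
vehicle
bike     145
sedan     30
suv      134
van       13
Name: fare, dtype: int64
reset_index():
  vehicle  fare
0    bike   145
1   sedan    30
2     suv   134
3     van    13
take 2 rows with largest fare:
  vehicle  fare
0    bike   145
2     suv   134
Finally, sum of column 'fare' = 279.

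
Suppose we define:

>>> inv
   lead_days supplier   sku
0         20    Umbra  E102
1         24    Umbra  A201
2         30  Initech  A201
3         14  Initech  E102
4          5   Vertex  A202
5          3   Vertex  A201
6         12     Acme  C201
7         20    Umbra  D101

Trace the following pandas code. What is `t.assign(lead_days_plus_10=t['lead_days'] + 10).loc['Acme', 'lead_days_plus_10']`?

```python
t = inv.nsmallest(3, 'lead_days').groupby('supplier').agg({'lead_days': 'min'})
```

take 3 rows with smallest lead_days:
   lead_days supplier   sku
5          3   Vertex  A201
4          5   Vertex  A202
6         12     Acme  C201
group by supplier, min of lead_days:
          lead_days
supplier           
Acme             12
Vertex            3
add column lead_days_plus_10 = t['lead_days'] + 10:
          lead_days  lead_days_plus_10
supplier                              
Acme             12                 22
Vertex            3                 13
The value at row 'Acme', column 'lead_days_plus_10' is 22.

22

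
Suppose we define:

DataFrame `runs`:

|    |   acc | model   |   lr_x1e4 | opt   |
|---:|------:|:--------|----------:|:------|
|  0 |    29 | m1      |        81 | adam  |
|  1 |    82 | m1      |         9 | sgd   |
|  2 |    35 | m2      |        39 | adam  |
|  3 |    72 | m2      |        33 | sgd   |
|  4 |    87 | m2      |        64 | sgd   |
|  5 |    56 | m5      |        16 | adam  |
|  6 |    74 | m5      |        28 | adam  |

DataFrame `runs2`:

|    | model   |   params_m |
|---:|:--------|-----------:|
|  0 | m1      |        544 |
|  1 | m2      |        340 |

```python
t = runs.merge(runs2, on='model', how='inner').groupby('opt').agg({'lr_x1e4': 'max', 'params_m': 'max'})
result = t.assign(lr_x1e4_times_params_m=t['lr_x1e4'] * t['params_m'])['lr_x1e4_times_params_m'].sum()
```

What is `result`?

78880

merge on 'model' (how='inner') → 5 rows:
   acc model  lr_x1e4   opt  params_m
0   29    m1       81  adam       544
1   82    m1        9   sgd       544
2   35    m2       39  adam       340
3   72    m2       33   sgd       340
4   87    m2       64   sgd       340
group by opt: max(lr_x1e4), max(params_m):
      lr_x1e4  params_m
opt                    
adam       81       544
sgd        64       544
add column lr_x1e4_times_params_m = t['lr_x1e4'] * t['params_m']:
      lr_x1e4  params_m  lr_x1e4_times_params_m
opt                                            
adam       81       544                   44064
sgd        64       544                   34816
Then the sum of column 'lr_x1e4_times_params_m': 78880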